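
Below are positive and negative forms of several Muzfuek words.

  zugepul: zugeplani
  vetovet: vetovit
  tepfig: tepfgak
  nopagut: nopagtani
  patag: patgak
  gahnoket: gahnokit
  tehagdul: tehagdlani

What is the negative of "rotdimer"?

nopagut and vetovet both end in -t yet inflect differently (nopagtani, vetovit), so the final letter is not what conditions the rule; the last vowel is.
"rotdimer" has last vowel 'e'. The stems whose last vowel is 'e' (vetovet → vetovit, gahnoket → gahnokit) change the last vowel to 'i'.
So rotdimer → rotdimir.

rotdimir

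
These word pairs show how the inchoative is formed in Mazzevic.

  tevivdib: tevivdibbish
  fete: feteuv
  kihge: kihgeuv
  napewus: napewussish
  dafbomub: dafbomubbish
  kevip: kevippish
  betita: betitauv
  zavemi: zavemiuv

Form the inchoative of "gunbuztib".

gunbuztibbish

"gunbuztib" ends in a consonant. The stems ending in a consonant (kevip → kevippish, napewus → napewussish, dafbomub → dafbomubbish) double the final consonant and add -ish.
The other pattern: stems ending in a vowel add -uv.
So gunbuztib → gunbuztibbish.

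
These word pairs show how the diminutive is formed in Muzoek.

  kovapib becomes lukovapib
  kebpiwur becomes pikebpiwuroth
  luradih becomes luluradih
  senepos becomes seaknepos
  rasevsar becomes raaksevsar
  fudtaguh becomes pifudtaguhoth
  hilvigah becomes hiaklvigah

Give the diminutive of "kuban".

kuakban

"kuban" has last vowel 'a'. The stems whose last vowel is 'a' (hilvigah → hiaklvigah, rasevsar → raaksevsar) insert -ak- after the first vowel.
The other patterns: stems whose last vowel is 'i' add the prefix lu-; stems whose last vowel is 'u' add pi- … -oth around the stem.
So kuban → kuakban.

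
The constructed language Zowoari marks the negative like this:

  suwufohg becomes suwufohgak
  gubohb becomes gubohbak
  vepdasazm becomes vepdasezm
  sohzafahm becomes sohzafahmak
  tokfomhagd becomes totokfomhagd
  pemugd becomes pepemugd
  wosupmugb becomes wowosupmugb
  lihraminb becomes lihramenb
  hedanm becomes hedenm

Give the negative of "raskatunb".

raskatenb

"raskatunb" has second-to-last letter 'n'. The stems whose second-to-last letter is 'n' (hedanm → hedenm, lihraminb → lihramenb) change the last vowel to 'e'.
So raskatunb → raskatenb.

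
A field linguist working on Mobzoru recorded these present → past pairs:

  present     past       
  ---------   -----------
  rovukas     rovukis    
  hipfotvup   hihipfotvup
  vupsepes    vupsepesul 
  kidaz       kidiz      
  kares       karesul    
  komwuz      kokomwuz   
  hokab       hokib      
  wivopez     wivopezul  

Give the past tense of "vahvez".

rovukas and kares both end in -s yet inflect differently (rovukis, karesul), so the final letter is not what conditions the rule; the last vowel is.
"vahvez" has last vowel 'e'. The stems whose last vowel is 'e' (kares → karesul, vupsepes → vupsepesul, wivopez → wivopezul) add -ul.
The other patterns: stems whose last vowel is 'a' change the last vowel to 'i'; stems whose last vowel is 'u' repeat the first consonant+vowel as a prefix.
So vahvez → vahvezul.

vahvezul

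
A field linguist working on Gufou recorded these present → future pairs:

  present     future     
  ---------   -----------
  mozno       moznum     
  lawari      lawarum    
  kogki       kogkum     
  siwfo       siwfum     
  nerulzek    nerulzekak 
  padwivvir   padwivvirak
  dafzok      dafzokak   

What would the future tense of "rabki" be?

rabkum

lawari and padwivvir both have last vowel 'i' yet inflect differently (lawarum, padwivvirak), so the last vowel is not what conditions the rule; whether the stem ends in a vowel or a consonant is.
"rabki" ends in a vowel. The stems ending in a vowel (mozno → moznum, lawari → lawarum, kogki → kogkum) drop the final letter and add -um.
So rabki → rabkum.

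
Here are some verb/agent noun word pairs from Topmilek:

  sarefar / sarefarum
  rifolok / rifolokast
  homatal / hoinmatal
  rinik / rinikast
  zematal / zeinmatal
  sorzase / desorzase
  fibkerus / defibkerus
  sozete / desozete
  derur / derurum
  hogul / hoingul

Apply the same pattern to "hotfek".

hogul and derur both have last vowel 'u' yet inflect differently (hoingul, derurum), so the last vowel is not what conditions the rule; the final letter is.
"hotfek" ends in -k. The stems ending in -k (rinik → rinikast, rifolok → rifolokast) add -ast.
The other patterns: stems ending in -l insert -in- after the first vowel; stems ending in -r add -um; stems ending in -e or -s add the prefix de-.
So hotfek → hotfekast.

hotfekast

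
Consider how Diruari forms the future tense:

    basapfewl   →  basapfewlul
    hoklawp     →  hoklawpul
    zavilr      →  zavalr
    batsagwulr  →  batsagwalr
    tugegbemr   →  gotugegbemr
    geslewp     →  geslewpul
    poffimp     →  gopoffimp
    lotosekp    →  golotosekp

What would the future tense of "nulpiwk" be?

nulpiwkul

"nulpiwk" has second-to-last letter 'w'. The stems whose second-to-last letter is 'w' (geslewp → geslewpul, hoklawp → hoklawpul, basapfewl → basapfewlul) add -ul.
The other patterns: stems whose second-to-last letter is 'k' or 'm' add the prefix go-; stems whose second-to-last letter is 'l' change the last vowel to 'a'.
So nulpiwk → nulpiwkul.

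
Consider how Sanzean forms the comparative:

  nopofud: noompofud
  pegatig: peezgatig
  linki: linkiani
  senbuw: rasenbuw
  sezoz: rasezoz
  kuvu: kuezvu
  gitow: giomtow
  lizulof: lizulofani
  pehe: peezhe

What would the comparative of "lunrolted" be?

lunroltedani

senbuw and gitow both end in -w yet inflect differently (rasenbuw, giomtow), so the final letter is not what conditions the rule; the first letter is.
"lunrolted" begins with l-. The stems beginning with l- (linki → linkiani, lizulof → lizulofani) add -ani.
So lunrolted → lunroltedani.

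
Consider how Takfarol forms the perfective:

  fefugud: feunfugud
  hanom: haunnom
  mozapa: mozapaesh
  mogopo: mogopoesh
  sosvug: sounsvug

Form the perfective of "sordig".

hanom and mogopo both have last vowel 'o' yet inflect differently (haunnom, mogopoesh), so the last vowel is not what conditions the rule; whether the stem ends in a vowel or a consonant is.
"sordig" ends in a consonant. The stems ending in a consonant (hanom → haunnom, fefugud → feunfugud, sosvug → sounsvug) insert -un- after the first vowel.
So sordig → sounrdig.

sounrdig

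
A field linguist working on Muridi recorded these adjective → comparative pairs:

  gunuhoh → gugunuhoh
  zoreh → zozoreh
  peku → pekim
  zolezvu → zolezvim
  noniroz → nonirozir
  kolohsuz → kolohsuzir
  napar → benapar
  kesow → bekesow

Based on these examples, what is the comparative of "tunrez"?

tunrezir

"tunrez" ends in -z. The stems ending in -z (noniroz → nonirozir, kolohsuz → kolohsuzir) add -ir.
So tunrez → tunrezir.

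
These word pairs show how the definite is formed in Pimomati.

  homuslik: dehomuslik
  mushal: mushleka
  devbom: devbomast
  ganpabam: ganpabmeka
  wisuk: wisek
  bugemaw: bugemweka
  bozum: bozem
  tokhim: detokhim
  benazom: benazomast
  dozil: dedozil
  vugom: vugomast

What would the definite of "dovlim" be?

"dovlim" has last vowel 'i'. The stems whose last vowel is 'i' (tokhim → detokhim, homuslik → dehomuslik, dozil → dedozil) add the prefix de-.
The other patterns: stems whose last vowel is 'u' change the last vowel to 'e'; stems whose last vowel is 'a' delete the last vowel and add -eka; stems whose last vowel is 'o' add -ast.
So dovlim → dedovlim.

dedovlim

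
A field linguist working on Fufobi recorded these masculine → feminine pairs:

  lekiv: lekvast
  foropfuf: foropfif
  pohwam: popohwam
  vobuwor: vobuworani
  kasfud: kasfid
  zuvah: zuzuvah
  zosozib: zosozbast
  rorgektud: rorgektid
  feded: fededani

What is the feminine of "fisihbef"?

"fisihbef" has last vowel 'e'. The one such stem in the data (feded → fededani) adds -ani, so the same rule applies.
The other patterns: stems whose last vowel is 'a' repeat the first consonant+vowel as a prefix; stems whose last vowel is 'u' change the last vowel to 'i'; stems whose last vowel is 'i' delete the last vowel and add -ast.
So fisihbef → fisihbefani.

fisihbefani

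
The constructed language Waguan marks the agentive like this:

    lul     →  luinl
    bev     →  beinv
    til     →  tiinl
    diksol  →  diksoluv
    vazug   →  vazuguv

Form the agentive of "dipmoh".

dipmohuv

lul and diksol both end in -l yet inflect differently (luinl, diksoluv), so the final letter is not what conditions the rule; the number of vowels is.
"dipmoh" has 2 vowels. The stems with 2 vowels (diksol → diksoluv, vazug → vazuguv) add -uv.
The other pattern: stems with 1 vowel insert -in- after the first vowel.
So dipmoh → dipmohuv.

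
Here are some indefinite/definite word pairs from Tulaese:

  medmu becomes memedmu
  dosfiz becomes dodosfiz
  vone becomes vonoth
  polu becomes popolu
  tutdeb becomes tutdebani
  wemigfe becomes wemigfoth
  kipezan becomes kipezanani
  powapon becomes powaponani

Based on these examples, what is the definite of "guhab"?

guhabani

vone and tutdeb both have last vowel 'e' yet inflect differently (vonoth, tutdebani), so the last vowel is not what conditions the rule; the final letter is.
"guhab" ends in -b. The one such stem in the data (tutdeb → tutdebani) adds -ani, so the same rule applies.
So guhab → guhabani.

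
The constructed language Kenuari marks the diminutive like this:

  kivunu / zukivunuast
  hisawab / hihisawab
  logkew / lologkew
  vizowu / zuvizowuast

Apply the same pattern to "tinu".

zutinuast

kivunu and hisawab both have 3 vowels yet inflect differently (zukivunuast, hihisawab), so the number of vowels is not what conditions the rule; whether the stem ends in a vowel or a consonant is.
"tinu" ends in a vowel. The stems ending in a vowel (kivunu → zukivunuast, vizowu → zuvizowuast) add zu- … -ast around the stem.
So tinu → zutinuast.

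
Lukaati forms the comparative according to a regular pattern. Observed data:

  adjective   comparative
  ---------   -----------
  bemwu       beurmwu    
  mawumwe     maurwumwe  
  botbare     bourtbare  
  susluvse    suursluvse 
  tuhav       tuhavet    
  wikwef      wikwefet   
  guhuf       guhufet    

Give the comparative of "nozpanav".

nozpanavet

mawumwe and wikwef both have last vowel 'e' yet inflect differently (maurwumwe, wikwefet), so the last vowel is not what conditions the rule; the final letter is.
"nozpanav" ends in -v. The one such stem in the data (tuhav → tuhavet) adds -et, so the same rule applies.
The other pattern: stems ending in -e or -u insert -ur- after the first vowel.
So nozpanav → nozpanavet.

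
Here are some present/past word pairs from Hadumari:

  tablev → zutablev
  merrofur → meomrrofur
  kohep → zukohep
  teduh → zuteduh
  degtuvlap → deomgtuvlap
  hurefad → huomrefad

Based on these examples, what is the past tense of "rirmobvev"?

degtuvlap and kohep both end in -p yet inflect differently (deomgtuvlap, zukohep), so the final letter is not what conditions the rule; the number of vowels is.
"rirmobvev" has 3 vowels. The stems with 3 vowels (hurefad → huomrefad, merrofur → meomrrofur, degtuvlap → deomgtuvlap) insert -om- after the first vowel.
The other pattern: stems with 2 vowels add the prefix zu-.
So rirmobvev → riomrmobvev.

riomrmobvev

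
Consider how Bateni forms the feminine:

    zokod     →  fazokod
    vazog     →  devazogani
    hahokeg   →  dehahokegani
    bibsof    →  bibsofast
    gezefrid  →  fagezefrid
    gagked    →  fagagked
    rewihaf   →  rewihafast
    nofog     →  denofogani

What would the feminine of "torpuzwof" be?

bibsof and zokod both have last vowel 'o' yet inflect differently (bibsofast, fazokod), so the last vowel is not what conditions the rule; the final letter is.
"torpuzwof" ends in -f. The stems ending in -f (bibsof → bibsofast, rewihaf → rewihafast) add -ast.
So torpuzwof → torpuzwofast.

torpuzwofast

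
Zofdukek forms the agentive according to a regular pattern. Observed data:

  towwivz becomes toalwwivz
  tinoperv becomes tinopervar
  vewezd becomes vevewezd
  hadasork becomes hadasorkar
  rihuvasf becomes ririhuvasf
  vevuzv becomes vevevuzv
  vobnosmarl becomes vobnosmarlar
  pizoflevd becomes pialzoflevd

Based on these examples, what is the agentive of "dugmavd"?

dualgmavd

"dugmavd" has second-to-last letter 'v'. The stems whose second-to-last letter is 'v' (pizoflevd → pialzoflevd, towwivz → toalwwivz) insert -al- after the first vowel.
So dugmavd → dualgmavd.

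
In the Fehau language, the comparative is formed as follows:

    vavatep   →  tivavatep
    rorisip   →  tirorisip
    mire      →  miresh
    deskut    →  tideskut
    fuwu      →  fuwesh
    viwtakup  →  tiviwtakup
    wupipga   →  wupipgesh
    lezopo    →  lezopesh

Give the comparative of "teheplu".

teheplesh

mire and vavatep both have last vowel 'e' yet inflect differently (miresh, tivavatep), so the last vowel is not what conditions the rule; whether the stem ends in a vowel or a consonant is.
"teheplu" ends in a vowel. The stems ending in a vowel (lezopo → lezopesh, mire → miresh, wupipga → wupipgesh) drop the final letter and add -esh.
So teheplu → teheplesh.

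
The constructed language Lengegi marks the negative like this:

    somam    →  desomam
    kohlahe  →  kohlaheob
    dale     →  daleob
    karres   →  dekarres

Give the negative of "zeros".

dezeros

dale and karres both have last vowel 'e' yet inflect differently (daleob, dekarres), so the last vowel is not what conditions the rule; whether the stem ends in a vowel or a consonant is.
"zeros" ends in a consonant. The stems ending in a consonant (somam → desomam, karres → dekarres) add the prefix de-.
The other pattern: stems ending in a vowel add -ob.
So zeros → dezeros.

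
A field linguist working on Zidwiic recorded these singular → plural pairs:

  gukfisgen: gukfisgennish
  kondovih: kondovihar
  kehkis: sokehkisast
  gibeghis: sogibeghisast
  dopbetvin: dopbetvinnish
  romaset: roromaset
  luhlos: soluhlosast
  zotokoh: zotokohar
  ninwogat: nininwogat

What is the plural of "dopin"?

kondovih and dopbetvin both have last vowel 'i' yet inflect differently (kondovihar, dopbetvinnish), so the last vowel is not what conditions the rule; the final letter is.
"dopin" ends in -n. The stems ending in -n (gukfisgen → gukfisgennish, dopbetvin → dopbetvinnish) double the final consonant and add -ish.
So dopin → dopinnish.

dopinnish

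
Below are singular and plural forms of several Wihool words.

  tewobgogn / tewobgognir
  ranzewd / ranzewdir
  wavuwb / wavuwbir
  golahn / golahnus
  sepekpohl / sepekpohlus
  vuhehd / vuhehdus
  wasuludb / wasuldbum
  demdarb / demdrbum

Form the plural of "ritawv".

"ritawv" has second-to-last letter 'w'. The stems whose second-to-last letter is 'w' (ranzewd → ranzewdir, wavuwb → wavuwbir) add -ir.
So ritawv → ritawvir.

ritawvir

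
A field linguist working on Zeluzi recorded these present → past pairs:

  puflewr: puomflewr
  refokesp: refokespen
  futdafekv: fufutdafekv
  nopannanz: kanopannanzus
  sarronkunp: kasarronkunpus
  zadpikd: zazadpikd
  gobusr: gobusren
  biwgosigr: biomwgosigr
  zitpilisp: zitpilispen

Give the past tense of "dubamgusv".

zitpilisp and sarronkunp both end in -p yet inflect differently (zitpilispen, kasarronkunpus), so the final letter is not what conditions the rule; the second-to-last letter is.
"dubamgusv" has second-to-last letter 's'. The stems whose second-to-last letter is 's' (zitpilisp → zitpilispen, refokesp → refokespen, gobusr → gobusren) add -en.
So dubamgusv → dubamgusven.

dubamgusven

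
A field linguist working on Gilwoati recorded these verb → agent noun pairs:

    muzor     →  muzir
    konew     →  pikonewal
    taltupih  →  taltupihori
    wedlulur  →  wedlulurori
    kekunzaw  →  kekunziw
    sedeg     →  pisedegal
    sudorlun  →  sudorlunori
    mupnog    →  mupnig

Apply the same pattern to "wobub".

wobubori

muzor and wedlulur both end in -r yet inflect differently (muzir, wedlulurori), so the final letter is not what conditions the rule; the last vowel is.
"wobub" has last vowel 'u'. The stems whose last vowel is 'u' (sudorlun → sudorlunori, wedlulur → wedlulurori) add -ori.
So wobub → wobubori.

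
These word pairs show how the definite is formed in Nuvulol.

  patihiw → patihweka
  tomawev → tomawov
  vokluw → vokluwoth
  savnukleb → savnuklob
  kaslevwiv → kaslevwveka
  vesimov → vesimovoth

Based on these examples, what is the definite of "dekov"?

kaslevwiv and tomawev both end in -v yet inflect differently (kaslevwveka, tomawov), so the final letter is not what conditions the rule; the last vowel is.
"dekov" has last vowel 'o'. The one such stem in the data (vesimov → vesimovoth) adds -oth, so the same rule applies.
The other patterns: stems whose last vowel is 'i' delete the last vowel and add -eka; stems whose last vowel is 'e' change the last vowel to 'o'.
So dekov → dekovoth.

dekovoth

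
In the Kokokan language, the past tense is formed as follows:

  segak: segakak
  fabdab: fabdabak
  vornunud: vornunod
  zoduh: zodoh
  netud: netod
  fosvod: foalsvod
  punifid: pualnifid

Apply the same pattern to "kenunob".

vornunud and fosvod both end in -d yet inflect differently (vornunod, foalsvod), so the final letter is not what conditions the rule; the last vowel is.
"kenunob" has last vowel 'o'. The one such stem in the data (fosvod → foalsvod) inserts -al- after the first vowel (as does punifid), so the same rule applies.
So kenunob → kealnunob.

kealnunob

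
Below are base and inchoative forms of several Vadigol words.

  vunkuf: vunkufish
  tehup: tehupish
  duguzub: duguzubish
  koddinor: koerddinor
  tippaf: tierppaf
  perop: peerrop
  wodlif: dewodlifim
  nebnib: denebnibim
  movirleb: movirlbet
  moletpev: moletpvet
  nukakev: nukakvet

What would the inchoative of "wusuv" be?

wusuvish

vunkuf and tippaf both end in -f yet inflect differently (vunkufish, tierppaf), so the final letter is not what conditions the rule; the last vowel is.
"wusuv" has last vowel 'u'. The stems whose last vowel is 'u' (vunkuf → vunkufish, tehup → tehupish, duguzub → duguzubish) add -ish.
So wusuv → wusuvish.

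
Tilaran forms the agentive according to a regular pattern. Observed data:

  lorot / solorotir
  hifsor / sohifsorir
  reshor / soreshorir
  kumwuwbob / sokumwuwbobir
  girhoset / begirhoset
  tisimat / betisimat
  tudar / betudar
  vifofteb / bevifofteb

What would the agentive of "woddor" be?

lorot and girhoset both end in -t yet inflect differently (solorotir, begirhoset), so the final letter is not what conditions the rule; the last vowel is.
"woddor" has last vowel 'o'. The stems whose last vowel is 'o' (lorot → solorotir, hifsor → sohifsorir, reshor → soreshorir) add so- … -ir around the stem.
The other pattern: stems whose last vowel is 'a' or 'e' add the prefix be-.
So woddor → sowoddorir.

sowoddorir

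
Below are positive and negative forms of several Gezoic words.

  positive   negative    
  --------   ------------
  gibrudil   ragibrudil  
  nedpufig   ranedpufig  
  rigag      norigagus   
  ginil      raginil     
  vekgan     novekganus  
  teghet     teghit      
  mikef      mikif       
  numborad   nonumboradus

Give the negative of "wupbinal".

nedpufig and rigag both end in -g yet inflect differently (ranedpufig, norigagus), so the final letter is not what conditions the rule; the last vowel is.
"wupbinal" has last vowel 'a'. The stems whose last vowel is 'a' (vekgan → novekganus, numborad → nonumboradus, rigag → norigagus) add no- … -us around the stem.
The other patterns: stems whose last vowel is 'i' add the prefix ra-; stems whose last vowel is 'e' change the last vowel to 'i'.
So wupbinal → nowupbinalus.

nowupbinalus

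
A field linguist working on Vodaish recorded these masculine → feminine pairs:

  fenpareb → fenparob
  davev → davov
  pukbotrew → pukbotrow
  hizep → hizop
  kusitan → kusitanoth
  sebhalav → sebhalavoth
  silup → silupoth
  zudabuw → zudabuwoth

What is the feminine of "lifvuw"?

lifvuwoth

davev and sebhalav both end in -v yet inflect differently (davov, sebhalavoth), so the final letter is not what conditions the rule; the last vowel is.
"lifvuw" has last vowel 'u'. The stems whose last vowel is 'u' (silup → silupoth, zudabuw → zudabuwoth) add -oth.
So lifvuw → lifvuwoth.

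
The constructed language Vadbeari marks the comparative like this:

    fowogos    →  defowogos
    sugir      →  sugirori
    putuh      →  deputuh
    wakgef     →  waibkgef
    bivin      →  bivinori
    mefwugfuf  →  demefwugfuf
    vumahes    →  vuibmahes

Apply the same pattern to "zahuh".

dezahuh

"zahuh" has last vowel 'u'. The stems whose last vowel is 'u' (mefwugfuf → demefwugfuf, putuh → deputuh) add the prefix de-.
So zahuh → dezahuh.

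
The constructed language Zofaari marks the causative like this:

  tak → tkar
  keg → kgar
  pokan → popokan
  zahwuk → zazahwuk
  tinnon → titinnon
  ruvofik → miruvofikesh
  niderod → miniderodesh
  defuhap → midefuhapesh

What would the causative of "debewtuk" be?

tak and zahwuk both end in -k yet inflect differently (tkar, zazahwuk), so the final letter is not what conditions the rule; the number of vowels is.
"debewtuk" has 3 vowels. The stems with 3 vowels (ruvofik → miruvofikesh, niderod → miniderodesh, defuhap → midefuhapesh) add mi- … -esh around the stem.
So debewtuk → midebewtukesh.

midebewtukesh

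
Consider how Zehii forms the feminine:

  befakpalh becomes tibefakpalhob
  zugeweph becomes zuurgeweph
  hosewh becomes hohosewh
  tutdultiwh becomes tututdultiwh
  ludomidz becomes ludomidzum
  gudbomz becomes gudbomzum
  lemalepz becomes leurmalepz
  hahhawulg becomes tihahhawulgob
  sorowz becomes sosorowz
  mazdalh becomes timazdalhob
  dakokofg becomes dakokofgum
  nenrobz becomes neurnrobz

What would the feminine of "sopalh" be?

"sopalh" has second-to-last letter 'l'. The stems whose second-to-last letter is 'l' (hahhawulg → tihahhawulgob, mazdalh → timazdalhob, befakpalh → tibefakpalhob) add ti- … -ob around the stem.
The other patterns: stems whose second-to-last letter is 'b' or 'p' insert -ur- after the first vowel; stems whose second-to-last letter is 'w' repeat the first consonant+vowel as a prefix; stems whose second-to-last letter is 'd', 'f' or 'm' add -um.
So sopalh → tisopalhob.

tisopalhob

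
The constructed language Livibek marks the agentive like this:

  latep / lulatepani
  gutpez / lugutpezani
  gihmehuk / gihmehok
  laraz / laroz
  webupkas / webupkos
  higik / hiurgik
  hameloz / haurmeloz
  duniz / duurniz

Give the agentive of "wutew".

gutpez and laraz both end in -z yet inflect differently (lugutpezani, laroz), so the final letter is not what conditions the rule; the last vowel is.
"wutew" has last vowel 'e'. The stems whose last vowel is 'e' (latep → lulatepani, gutpez → lugutpezani) add lu- … -ani around the stem.
So wutew → luwutewani.

luwutewani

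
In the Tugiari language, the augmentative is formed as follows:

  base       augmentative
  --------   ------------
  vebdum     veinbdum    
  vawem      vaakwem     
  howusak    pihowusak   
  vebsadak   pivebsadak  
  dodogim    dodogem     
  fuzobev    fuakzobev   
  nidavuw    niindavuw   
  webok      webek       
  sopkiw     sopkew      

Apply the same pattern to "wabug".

"wabug" has last vowel 'u'. The stems whose last vowel is 'u' (nidavuw → niindavuw, vebdum → veinbdum) insert -in- after the first vowel.
The other patterns: stems whose last vowel is 'a' add the prefix pi-; stems whose last vowel is 'e' insert -ak- after the first vowel; stems whose last vowel is 'i' or 'o' change the last vowel to 'e'.
So wabug → wainbug.

wainbug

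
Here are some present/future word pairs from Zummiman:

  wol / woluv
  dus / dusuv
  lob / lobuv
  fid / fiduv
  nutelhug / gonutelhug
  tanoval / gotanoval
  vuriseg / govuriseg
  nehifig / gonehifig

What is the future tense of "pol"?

poluv

"pol" has 1 vowel. The stems with 1 vowel (wol → woluv, dus → dusuv, lob → lobuv) add -uv.
The other pattern: stems with 3 vowels add the prefix go-.
So pol → poluv.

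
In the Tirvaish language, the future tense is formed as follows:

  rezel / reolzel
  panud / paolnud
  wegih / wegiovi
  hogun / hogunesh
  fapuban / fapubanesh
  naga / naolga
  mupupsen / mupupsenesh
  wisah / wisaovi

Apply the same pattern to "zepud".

wisah and fapuban both have last vowel 'a' yet inflect differently (wisaovi, fapubanesh), so the last vowel is not what conditions the rule; the final letter is.
"zepud" ends in -d. The one such stem in the data (panud → paolnud) inserts -ol- after the first vowel (as do rezel, naga), so the same rule applies.
The other patterns: stems ending in -h drop the final letter and add -ovi; stems ending in -n add -esh.
So zepud → zeolpud.

zeolpud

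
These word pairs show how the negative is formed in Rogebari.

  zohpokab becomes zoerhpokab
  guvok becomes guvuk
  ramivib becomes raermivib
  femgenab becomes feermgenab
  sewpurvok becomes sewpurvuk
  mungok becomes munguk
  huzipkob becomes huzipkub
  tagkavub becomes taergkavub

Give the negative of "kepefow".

huzipkob and femgenab both end in -b yet inflect differently (huzipkub, feermgenab), so the final letter is not what conditions the rule; the last vowel is.
"kepefow" has last vowel 'o'. The stems whose last vowel is 'o' (mungok → munguk, sewpurvok → sewpurvuk, guvok → guvuk) change the last vowel to 'u'.
So kepefow → kepefuw.

kepefuw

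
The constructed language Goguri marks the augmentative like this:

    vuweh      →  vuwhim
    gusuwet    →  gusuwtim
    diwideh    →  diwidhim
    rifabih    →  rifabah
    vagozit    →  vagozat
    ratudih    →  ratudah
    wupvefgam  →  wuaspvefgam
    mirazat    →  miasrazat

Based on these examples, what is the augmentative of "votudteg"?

vuweh and rifabih both end in -h yet inflect differently (vuwhim, rifabah), so the final letter is not what conditions the rule; the last vowel is.
"votudteg" has last vowel 'e'. The stems whose last vowel is 'e' (vuweh → vuwhim, gusuwet → gusuwtim, diwideh → diwidhim) delete the last vowel and add -im.
So votudteg → votudtgim.

votudtgim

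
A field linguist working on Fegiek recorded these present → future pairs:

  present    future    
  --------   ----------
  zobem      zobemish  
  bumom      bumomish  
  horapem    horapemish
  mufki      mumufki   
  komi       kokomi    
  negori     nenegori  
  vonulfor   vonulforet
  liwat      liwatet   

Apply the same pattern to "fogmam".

fogmamish

bumom and vonulfor both have last vowel 'o' yet inflect differently (bumomish, vonulforet), so the last vowel is not what conditions the rule; the final letter is.
"fogmam" ends in -m. The stems ending in -m (zobem → zobemish, bumom → bumomish, horapem → horapemish) add -ish.
So fogmam → fogmamish.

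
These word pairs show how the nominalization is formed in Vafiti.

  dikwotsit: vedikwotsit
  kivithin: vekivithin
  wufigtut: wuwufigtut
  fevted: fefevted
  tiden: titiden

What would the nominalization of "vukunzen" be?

vuvukunzen

dikwotsit and wufigtut both end in -t yet inflect differently (vedikwotsit, wuwufigtut), so the final letter is not what conditions the rule; the last vowel is.
"vukunzen" has last vowel 'e'. The stems whose last vowel is 'e' (fevted → fefevted, tiden → titiden) repeat the first consonant+vowel as a prefix.
So vukunzen → vuvukunzen.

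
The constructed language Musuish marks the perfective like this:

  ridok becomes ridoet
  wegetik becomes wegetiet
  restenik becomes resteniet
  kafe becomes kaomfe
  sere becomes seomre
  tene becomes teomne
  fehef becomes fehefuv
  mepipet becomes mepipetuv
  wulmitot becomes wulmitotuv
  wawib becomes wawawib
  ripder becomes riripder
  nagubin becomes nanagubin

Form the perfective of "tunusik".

kafe and fehef both have last vowel 'e' yet inflect differently (kaomfe, fehefuv), so the last vowel is not what conditions the rule; the final letter is.
"tunusik" ends in -k. The stems ending in -k (ridok → ridoet, wegetik → wegetiet, restenik → resteniet) drop the final letter and add -et.
So tunusik → tunusiet.

tunusiet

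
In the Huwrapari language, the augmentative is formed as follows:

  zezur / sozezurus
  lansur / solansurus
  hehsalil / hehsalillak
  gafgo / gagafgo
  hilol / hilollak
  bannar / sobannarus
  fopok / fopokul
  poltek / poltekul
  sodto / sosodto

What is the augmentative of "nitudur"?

sonitudurus

hilol and fopok both have last vowel 'o' yet inflect differently (hilollak, fopokul), so the last vowel is not what conditions the rule; the final letter is.
"nitudur" ends in -r. The stems ending in -r (bannar → sobannarus, lansur → solansurus, zezur → sozezurus) add so- … -us around the stem.
The other patterns: stems ending in -l double the final consonant and add -ak; stems ending in -k add -ul; stems ending in -o repeat the first consonant+vowel as a prefix.
So nitudur → sonitudurus.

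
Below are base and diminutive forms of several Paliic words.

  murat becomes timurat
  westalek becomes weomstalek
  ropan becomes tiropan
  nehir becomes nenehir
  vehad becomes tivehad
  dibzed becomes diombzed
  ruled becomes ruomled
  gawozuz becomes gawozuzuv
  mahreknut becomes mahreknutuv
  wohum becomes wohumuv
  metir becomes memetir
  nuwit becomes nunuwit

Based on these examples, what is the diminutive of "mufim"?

mahreknut and nuwit both end in -t yet inflect differently (mahreknutuv, nunuwit), so the final letter is not what conditions the rule; the last vowel is.
"mufim" has last vowel 'i'. The stems whose last vowel is 'i' (nehir → nenehir, nuwit → nunuwit, metir → memetir) repeat the first consonant+vowel as a prefix.
So mufim → mumufim.

mumufim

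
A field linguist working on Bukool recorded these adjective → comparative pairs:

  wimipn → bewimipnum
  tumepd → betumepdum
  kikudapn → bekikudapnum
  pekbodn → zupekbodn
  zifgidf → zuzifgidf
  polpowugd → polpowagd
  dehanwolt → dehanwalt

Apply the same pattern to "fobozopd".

befobozopdum

"fobozopd" has second-to-last letter 'p'. The stems whose second-to-last letter is 'p' (wimipn → bewimipnum, tumepd → betumepdum, kikudapn → bekikudapnum) add be- … -um around the stem.
So fobozopd → befobozopdum.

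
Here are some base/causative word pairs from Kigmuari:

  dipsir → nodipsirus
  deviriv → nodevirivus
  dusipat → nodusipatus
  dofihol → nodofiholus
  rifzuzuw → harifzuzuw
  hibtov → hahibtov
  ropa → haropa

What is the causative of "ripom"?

haripom

deviriv and hibtov both end in -v yet inflect differently (nodevirivus, hahibtov), so the final letter is not what conditions the rule; the first letter is.
"ripom" begins with r-. The stems beginning with r- (rifzuzuw → harifzuzuw, ropa → haropa) add the prefix ha-.
The other pattern: stems beginning with d- add no- … -us around the stem.
So ripom → haripom.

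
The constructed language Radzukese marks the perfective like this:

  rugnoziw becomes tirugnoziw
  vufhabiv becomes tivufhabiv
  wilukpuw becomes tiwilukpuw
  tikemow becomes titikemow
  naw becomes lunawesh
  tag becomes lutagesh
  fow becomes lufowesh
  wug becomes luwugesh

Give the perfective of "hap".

rugnoziw and naw both end in -w yet inflect differently (tirugnoziw, lunawesh), so the final letter is not what conditions the rule; the number of vowels is.
"hap" has 1 vowel. The stems with 1 vowel (naw → lunawesh, tag → lutagesh, fow → lufowesh) add lu- … -esh around the stem.
The other pattern: stems with 3 vowels add the prefix ti-.
So hap → luhapesh.

luhapesh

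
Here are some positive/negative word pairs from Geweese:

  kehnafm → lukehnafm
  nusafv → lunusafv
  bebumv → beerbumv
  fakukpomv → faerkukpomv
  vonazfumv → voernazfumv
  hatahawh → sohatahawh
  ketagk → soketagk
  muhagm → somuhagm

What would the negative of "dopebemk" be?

doerpebemk

"dopebemk" has second-to-last letter 'm'. The stems whose second-to-last letter is 'm' (bebumv → beerbumv, fakukpomv → faerkukpomv, vonazfumv → voernazfumv) insert -er- after the first vowel.
So dopebemk → doerpebemk.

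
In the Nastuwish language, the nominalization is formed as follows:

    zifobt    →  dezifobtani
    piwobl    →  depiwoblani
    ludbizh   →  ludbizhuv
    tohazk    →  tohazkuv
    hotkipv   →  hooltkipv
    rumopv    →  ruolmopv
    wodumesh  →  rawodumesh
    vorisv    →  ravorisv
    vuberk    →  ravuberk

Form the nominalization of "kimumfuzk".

kimumfuzkuv

ludbizh and wodumesh both end in -h yet inflect differently (ludbizhuv, rawodumesh), so the final letter is not what conditions the rule; the second-to-last letter is.
"kimumfuzk" has second-to-last letter 'z'. The stems whose second-to-last letter is 'z' (ludbizh → ludbizhuv, tohazk → tohazkuv) add -uv.
So kimumfuzk → kimumfuzkuv.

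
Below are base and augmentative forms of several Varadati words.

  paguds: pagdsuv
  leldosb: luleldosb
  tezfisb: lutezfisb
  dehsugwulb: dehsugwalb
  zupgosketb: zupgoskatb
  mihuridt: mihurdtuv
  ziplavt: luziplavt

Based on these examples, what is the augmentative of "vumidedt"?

mihuridt and ziplavt both end in -t yet inflect differently (mihurdtuv, luziplavt), so the final letter is not what conditions the rule; the second-to-last letter is.
"vumidedt" has second-to-last letter 'd'. The stems whose second-to-last letter is 'd' (mihuridt → mihurdtuv, paguds → pagdsuv) delete the last vowel and add -uv.
The other patterns: stems whose second-to-last letter is 's' or 'v' add the prefix lu-; stems whose second-to-last letter is 'l' or 't' change the last vowel to 'a'.
So vumidedt → vumiddtuv.

vumiddtuv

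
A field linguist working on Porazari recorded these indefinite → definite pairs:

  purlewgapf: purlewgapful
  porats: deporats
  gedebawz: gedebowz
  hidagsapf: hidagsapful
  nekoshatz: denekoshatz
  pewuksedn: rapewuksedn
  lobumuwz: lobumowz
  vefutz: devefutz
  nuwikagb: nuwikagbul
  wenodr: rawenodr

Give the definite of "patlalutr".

gedebawz and vefutz both end in -z yet inflect differently (gedebowz, devefutz), so the final letter is not what conditions the rule; the second-to-last letter is.
"patlalutr" has second-to-last letter 't'. The stems whose second-to-last letter is 't' (vefutz → devefutz, nekoshatz → denekoshatz, porats → deporats) add the prefix de-.
The other patterns: stems whose second-to-last letter is 'g' or 'p' add -ul; stems whose second-to-last letter is 'd' add the prefix ra-; stems whose second-to-last letter is 'w' change the last vowel to 'o'.
So patlalutr → depatlalutr.

depatlalutr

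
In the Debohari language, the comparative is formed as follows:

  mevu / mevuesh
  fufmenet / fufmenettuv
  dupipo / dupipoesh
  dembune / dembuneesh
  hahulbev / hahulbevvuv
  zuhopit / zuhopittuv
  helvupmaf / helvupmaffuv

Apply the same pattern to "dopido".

dopidoesh

dembune and fufmenet both have last vowel 'e' yet inflect differently (dembuneesh, fufmenettuv), so the last vowel is not what conditions the rule; whether the stem ends in a vowel or a consonant is.
"dopido" ends in a vowel. The stems ending in a vowel (dembune → dembuneesh, dupipo → dupipoesh, mevu → mevuesh) add -esh.
So dopido → dopidoesh.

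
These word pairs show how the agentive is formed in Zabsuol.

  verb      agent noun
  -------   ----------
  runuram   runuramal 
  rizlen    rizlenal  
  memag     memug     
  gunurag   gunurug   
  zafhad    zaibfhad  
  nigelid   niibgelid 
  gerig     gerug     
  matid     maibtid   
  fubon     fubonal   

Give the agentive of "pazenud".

gunurag and runuram both have last vowel 'a' yet inflect differently (gunurug, runuramal), so the last vowel is not what conditions the rule; the final letter is.
"pazenud" ends in -d. The stems ending in -d (nigelid → niibgelid, matid → maibtid, zafhad → zaibfhad) insert -ib- after the first vowel.
The other patterns: stems ending in -g change the last vowel to 'u'; stems ending in -m or -n add -al.
So pazenud → paibzenud.

paibzenud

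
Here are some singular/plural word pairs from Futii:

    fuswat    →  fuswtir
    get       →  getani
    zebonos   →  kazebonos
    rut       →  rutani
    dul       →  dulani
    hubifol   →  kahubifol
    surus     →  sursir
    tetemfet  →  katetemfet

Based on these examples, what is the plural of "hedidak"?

rut and fuswat both end in -t yet inflect differently (rutani, fuswtir), so the final letter is not what conditions the rule; the number of vowels is.
"hedidak" has 3 vowels. The stems with 3 vowels (hubifol → kahubifol, zebonos → kazebonos, tetemfet → katetemfet) add the prefix ka-.
The other patterns: stems with 1 vowel add -ani; stems with 2 vowels delete the last vowel and add -ir.
So hedidak → kahedidak.

kahedidak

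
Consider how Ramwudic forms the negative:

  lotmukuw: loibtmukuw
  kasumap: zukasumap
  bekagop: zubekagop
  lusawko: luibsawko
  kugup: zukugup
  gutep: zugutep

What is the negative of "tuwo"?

tuibwo

bekagop and lusawko both have last vowel 'o' yet inflect differently (zubekagop, luibsawko), so the last vowel is not what conditions the rule; the final letter is.
"tuwo" ends in -o. The one such stem in the data (lusawko → luibsawko) inserts -ib- after the first vowel (as does lotmukuw), so the same rule applies.
The other pattern: stems ending in -p add the prefix zu-.
So tuwo → tuibwo.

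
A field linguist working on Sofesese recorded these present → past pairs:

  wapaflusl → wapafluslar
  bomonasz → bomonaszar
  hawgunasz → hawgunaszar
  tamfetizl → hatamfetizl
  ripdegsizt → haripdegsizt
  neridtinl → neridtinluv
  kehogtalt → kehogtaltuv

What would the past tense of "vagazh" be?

havagazh

wapaflusl and tamfetizl both end in -l yet inflect differently (wapafluslar, hatamfetizl), so the final letter is not what conditions the rule; the second-to-last letter is.
"vagazh" has second-to-last letter 'z'. The stems whose second-to-last letter is 'z' (tamfetizl → hatamfetizl, ripdegsizt → haripdegsizt) add the prefix ha-.
So vagazh → havagazh.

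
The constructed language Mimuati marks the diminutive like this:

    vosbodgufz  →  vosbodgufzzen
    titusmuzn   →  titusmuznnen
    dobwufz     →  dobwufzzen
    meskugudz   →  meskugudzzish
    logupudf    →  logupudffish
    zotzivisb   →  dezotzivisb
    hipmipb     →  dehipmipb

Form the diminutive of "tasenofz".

tasenofzzen

"tasenofz" has second-to-last letter 'f'. The stems whose second-to-last letter is 'f' (vosbodgufz → vosbodgufzzen, dobwufz → dobwufzzen) double the final consonant and add -en.
The other patterns: stems whose second-to-last letter is 'd' double the final consonant and add -ish; stems whose second-to-last letter is 'p' or 's' add the prefix de-.
So tasenofz → tasenofzzen.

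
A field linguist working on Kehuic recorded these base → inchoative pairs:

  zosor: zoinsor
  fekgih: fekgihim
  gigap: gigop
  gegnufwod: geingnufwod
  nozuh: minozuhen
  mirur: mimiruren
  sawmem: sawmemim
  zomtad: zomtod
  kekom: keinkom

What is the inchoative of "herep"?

herepim

kekom and sawmem both end in -m yet inflect differently (keinkom, sawmemim), so the final letter is not what conditions the rule; the last vowel is.
"herep" has last vowel 'e'. The one such stem in the data (sawmem → sawmemim) adds -im, so the same rule applies.
The other patterns: stems whose last vowel is 'o' insert -in- after the first vowel; stems whose last vowel is 'a' change the last vowel to 'o'; stems whose last vowel is 'u' add mi- … -en around the stem.
So herep → herepim.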